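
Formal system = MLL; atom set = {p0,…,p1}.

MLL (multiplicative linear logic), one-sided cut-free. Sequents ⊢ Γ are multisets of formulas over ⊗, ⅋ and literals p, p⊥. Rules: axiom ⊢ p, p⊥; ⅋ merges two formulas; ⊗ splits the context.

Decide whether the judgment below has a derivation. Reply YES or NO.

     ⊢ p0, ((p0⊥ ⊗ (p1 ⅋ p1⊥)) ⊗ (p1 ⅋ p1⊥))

Proof tree:
[⊗]  ⊢ p0, ((p0⊥ ⊗ (p1 ⅋ p1⊥)) ⊗ (p1 ⅋ p1⊥))
  [⊗]  ⊢ p0, (p0⊥ ⊗ (p1 ⅋ p1⊥))
    [Ax]  ⊢ p0, p0⊥
    [⅋]  ⊢ (p1 ⅋ p1⊥)
      [Ax]  ⊢ p1, p1⊥
  [⅋]  ⊢ (p1 ⅋ p1⊥)
    [Ax]  ⊢ p1, p1⊥

Result: YES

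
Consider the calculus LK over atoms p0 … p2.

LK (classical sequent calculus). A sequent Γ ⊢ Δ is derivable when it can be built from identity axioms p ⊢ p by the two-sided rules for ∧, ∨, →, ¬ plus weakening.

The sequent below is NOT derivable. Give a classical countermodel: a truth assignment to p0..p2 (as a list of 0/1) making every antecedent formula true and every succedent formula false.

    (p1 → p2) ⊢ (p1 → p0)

Truth-table refutation:
  v=000: Γ:[(p1 → p2)=T] Δ:[(p1 → p0)=T] refutes=False
  v=001: Γ:[(p1 → p2)=T] Δ:[(p1 → p0)=T] refutes=False
  v=010: Γ:[(p1 → p2)=F] Δ:[(p1 → p0)=F] refutes=False
  v=011: Γ:[(p1 → p2)=T] Δ:[(p1 → p0)=F] refutes=True  ← countermodel

Result: [0, 1, 1]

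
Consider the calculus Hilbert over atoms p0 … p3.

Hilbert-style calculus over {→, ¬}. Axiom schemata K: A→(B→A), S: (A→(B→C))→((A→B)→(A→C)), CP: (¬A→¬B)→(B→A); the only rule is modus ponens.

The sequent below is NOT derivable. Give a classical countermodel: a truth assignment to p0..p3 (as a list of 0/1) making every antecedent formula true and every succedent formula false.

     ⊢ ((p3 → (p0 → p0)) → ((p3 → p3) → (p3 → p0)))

Enumerate valuations to refute Γ ⊢ Δ:
  v=0000: Γ:[] Δ:[((p3 → (p0 → p0)) → ((p3 → p3) → (p3 → p0)))=T] refutes=False
  v=0001: Γ:[] Δ:[((p3 → (p0 → p0)) → ((p3 → p3) → (p3 → p0)))=F] refutes=True  ← countermodel

Result: [0, 0, 0, 1]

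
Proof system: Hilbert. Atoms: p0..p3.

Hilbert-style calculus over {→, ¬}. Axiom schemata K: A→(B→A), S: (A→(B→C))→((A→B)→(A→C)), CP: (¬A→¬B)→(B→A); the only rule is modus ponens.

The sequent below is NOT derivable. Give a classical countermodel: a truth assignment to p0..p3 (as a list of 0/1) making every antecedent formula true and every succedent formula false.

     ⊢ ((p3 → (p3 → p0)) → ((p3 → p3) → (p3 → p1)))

Enumerate valuations to refute Γ ⊢ Δ:
  v=0000: Γ:[] Δ:[((p3 → (p3 → p0)) → ((p3 → p3) → (p3 → p1)))=T] refutes=False
  v=0001: Γ:[] Δ:[((p3 → (p3 → p0)) → ((p3 → p3) → (p3 → p1)))=T] refutes=False
  v=0010: Γ:[] Δ:[((p3 → (p3 → p0)) → ((p3 → p3) → (p3 → p1)))=T] refutes=False
  v=0011: Γ:[] Δ:[((p3 → (p3 → p0)) → ((p3 → p3) → (p3 → p1)))=T] refutes=False
  v=0100: Γ:[] Δ:[((p3 → (p3 → p0)) → ((p3 → p3) → (p3 → p1)))=T] refutes=False
  v=0101: Γ:[] Δ:[((p3 → (p3 → p0)) → ((p3 → p3) → (p3 → p1)))=T] refutes=False
  v=0110: Γ:[] Δ:[((p3 → (p3 → p0)) → ((p3 → p3) → (p3 → p1)))=T] refutes=False
  v=0111: Γ:[] Δ:[((p3 → (p3 → p0)) → ((p3 → p3) → (p3 → p1)))=T] refutes=False
  v=1000: Γ:[] Δ:[((p3 → (p3 → p0)) → ((p3 → p3) → (p3 → p1)))=T] refutes=False
  v=1001: Γ:[] Δ:[((p3 → (p3 → p0)) → ((p3 → p3) → (p3 → p1)))=F] refutes=True  ← countermodel

Result: [1, 0, 0, 1]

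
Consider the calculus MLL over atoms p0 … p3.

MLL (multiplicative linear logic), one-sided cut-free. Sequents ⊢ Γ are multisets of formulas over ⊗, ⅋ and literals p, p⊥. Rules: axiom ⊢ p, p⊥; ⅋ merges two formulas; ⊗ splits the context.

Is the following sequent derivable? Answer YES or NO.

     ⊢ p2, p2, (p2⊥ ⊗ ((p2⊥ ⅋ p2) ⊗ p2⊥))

Derivation (root first):
[⊗]  ⊢ p2, p2, (p2⊥ ⊗ ((p2⊥ ⅋ p2) ⊗ p2⊥))
  [Ax]  ⊢ p2, p2⊥
  [⊗]  ⊢ p2, ((p2⊥ ⅋ p2) ⊗ p2⊥)
    [⅋]  ⊢ (p2⊥ ⅋ p2)
      [Ax]  ⊢ p2, p2⊥
    [Ax]  ⊢ p2, p2⊥

Result: YES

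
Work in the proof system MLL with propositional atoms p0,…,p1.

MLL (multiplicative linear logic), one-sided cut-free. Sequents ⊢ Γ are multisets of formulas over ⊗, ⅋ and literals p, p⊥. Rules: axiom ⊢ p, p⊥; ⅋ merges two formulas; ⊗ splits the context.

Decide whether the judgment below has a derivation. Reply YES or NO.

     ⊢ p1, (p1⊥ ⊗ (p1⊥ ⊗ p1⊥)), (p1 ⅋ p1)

Derivation trace:
[⅋]  ⊢ p1, (p1⊥ ⊗ (p1⊥ ⊗ p1⊥)), (p1 ⅋ p1)
  [⊗]  ⊢ p1, p1, p1, (p1⊥ ⊗ (p1⊥ ⊗ p1⊥))
    [Ax]  ⊢ p1, p1⊥
    [⊗]  ⊢ p1, p1, (p1⊥ ⊗ p1⊥)
      [Ax]  ⊢ p1, p1⊥
      [Ax]  ⊢ p1, p1⊥

Result: YES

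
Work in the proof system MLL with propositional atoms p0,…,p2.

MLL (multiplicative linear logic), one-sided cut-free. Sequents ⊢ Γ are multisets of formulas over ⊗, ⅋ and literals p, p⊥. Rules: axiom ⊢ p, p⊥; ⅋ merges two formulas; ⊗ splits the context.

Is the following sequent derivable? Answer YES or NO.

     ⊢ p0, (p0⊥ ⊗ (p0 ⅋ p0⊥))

Proof tree:
[⊗]  ⊢ p0, (p0⊥ ⊗ (p0 ⅋ p0⊥))
  [Ax]  ⊢ p0, p0⊥
  [⅋]  ⊢ (p0 ⅋ p0⊥)
    [Ax]  ⊢ p0, p0⊥

Result: YES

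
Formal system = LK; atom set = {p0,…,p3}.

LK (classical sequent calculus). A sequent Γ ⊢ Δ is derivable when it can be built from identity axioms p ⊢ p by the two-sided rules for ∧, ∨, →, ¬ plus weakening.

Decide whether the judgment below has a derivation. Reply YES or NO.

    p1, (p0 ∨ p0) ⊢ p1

Derivation trace:
[∨L] p1, (p0 ∨ p0) ⊢ p1
  [WL] p1, p0 ⊢ p1
    [Ax] p1 ⊢ p1
  [WL] p1, p0 ⊢ p1
    [Ax] p1 ⊢ p1

Result: YES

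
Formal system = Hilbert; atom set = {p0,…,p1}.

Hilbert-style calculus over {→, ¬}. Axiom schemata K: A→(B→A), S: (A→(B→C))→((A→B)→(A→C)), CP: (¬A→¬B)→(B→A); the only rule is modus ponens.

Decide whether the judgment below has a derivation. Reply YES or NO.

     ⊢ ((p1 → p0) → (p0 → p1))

Truth-table refutation:
  v=00: Γ:[] Δ:[((p1 → p0) → (p0 → p1))=T] refutes=False
  v=01: Γ:[] Δ:[((p1 → p0) → (p0 → p1))=T] refutes=False
  v=10: Γ:[] Δ:[((p1 → p0) → (p0 → p1))=F] refutes=True  ← countermodel

Result: NO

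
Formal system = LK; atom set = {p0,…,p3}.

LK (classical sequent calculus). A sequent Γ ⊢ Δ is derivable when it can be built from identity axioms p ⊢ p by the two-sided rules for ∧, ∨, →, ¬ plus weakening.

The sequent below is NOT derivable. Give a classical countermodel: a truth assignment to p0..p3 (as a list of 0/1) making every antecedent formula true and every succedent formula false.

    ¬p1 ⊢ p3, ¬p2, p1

Truth-table refutation:
  v=0000: Γ:[¬p1=T] Δ:[p3=F, ¬p2=T, p1=F] refutes=False
  v=0001: Γ:[¬p1=T] Δ:[p3=T, ¬p2=T, p1=F] refutes=False
  v=0010: Γ:[¬p1=T] Δ:[p3=F, ¬p2=F, p1=F] refutes=True  ← countermodel

Result: [0, 0, 1, 0]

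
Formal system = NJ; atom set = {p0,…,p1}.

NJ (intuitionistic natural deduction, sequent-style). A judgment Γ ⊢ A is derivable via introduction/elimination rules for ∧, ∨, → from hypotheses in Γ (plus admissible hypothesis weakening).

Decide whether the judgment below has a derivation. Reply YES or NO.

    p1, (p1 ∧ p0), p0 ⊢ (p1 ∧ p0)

Derivation trace:
[∧I] p1, (p1 ∧ p0), p0 ⊢ (p1 ∧ p0)
  [Wk] p1, (p1 ∧ p0) ⊢ p1
    [Ax] p1 ⊢ p1
  [Ax] p0 ⊢ p0

Result: YES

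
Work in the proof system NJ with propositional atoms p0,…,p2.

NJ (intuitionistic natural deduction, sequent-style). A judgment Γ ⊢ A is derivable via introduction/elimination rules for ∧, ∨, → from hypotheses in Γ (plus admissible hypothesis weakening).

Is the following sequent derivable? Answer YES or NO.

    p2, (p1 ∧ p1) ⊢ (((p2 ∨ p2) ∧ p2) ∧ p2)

Derivation trace:
[∧I] p2, (p1 ∧ p1) ⊢ (((p2 ∨ p2) ∧ p2) ∧ p2)
  [∧I] p2, (p1 ∧ p1) ⊢ ((p2 ∨ p2) ∧ p2)
    [∨I₂] p2, (p1 ∧ p1) ⊢ (p2 ∨ p2)
      [Wk] p2, (p1 ∧ p1) ⊢ p2
        [Ax] p2 ⊢ p2
    [Ax] p2 ⊢ p2
  [Ax] p2 ⊢ p2

Result: YES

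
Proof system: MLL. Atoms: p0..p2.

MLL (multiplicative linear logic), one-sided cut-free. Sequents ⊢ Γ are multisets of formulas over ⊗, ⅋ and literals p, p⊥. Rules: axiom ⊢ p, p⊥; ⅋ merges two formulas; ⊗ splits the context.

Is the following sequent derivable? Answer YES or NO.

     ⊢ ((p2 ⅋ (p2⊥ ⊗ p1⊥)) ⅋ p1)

Derivation trace:
[⅋]  ⊢ ((p2 ⅋ (p2⊥ ⊗ p1⊥)) ⅋ p1)
  [⅋]  ⊢ p1, (p2 ⅋ (p2⊥ ⊗ p1⊥))
    [⊗]  ⊢ p2, p1, (p2⊥ ⊗ p1⊥)
      [Ax]  ⊢ p2, p2⊥
      [Ax]  ⊢ p1, p1⊥

Result: YES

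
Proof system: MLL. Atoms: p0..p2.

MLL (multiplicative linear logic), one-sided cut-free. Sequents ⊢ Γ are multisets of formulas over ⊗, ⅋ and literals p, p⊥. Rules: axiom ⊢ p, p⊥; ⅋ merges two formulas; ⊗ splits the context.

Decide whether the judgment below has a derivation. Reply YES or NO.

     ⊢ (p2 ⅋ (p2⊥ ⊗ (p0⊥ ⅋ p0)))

Derivation (root first):
[⅋]  ⊢ (p2 ⅋ (p2⊥ ⊗ (p0⊥ ⅋ p0)))
  [⊗]  ⊢ p2, (p2⊥ ⊗ (p0⊥ ⅋ p0))
    [Ax]  ⊢ p2, p2⊥
    [⅋]  ⊢ (p0⊥ ⅋ p0)
      [Ax]  ⊢ p0, p0⊥

Result: YES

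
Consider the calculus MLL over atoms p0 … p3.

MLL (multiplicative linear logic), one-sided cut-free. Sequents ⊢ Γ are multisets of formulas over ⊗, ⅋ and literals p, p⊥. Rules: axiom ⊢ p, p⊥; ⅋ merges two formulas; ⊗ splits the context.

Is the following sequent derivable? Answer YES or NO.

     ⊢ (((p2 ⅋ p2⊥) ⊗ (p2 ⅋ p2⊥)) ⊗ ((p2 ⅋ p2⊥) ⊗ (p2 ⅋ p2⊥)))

Derivation trace:
[⊗]  ⊢ (((p2 ⅋ p2⊥) ⊗ (p2 ⅋ p2⊥)) ⊗ ((p2 ⅋ p2⊥) ⊗ (p2 ⅋ p2⊥)))
  [⊗]  ⊢ ((p2 ⅋ p2⊥) ⊗ (p2 ⅋ p2⊥))
    [⅋]  ⊢ (p2 ⅋ p2⊥)
      [Ax]  ⊢ p2, p2⊥
    [⅋]  ⊢ (p2 ⅋ p2⊥)
      [Ax]  ⊢ p2, p2⊥
  [⊗]  ⊢ ((p2 ⅋ p2⊥) ⊗ (p2 ⅋ p2⊥))
    [⅋]  ⊢ (p2 ⅋ p2⊥)
      [Ax]  ⊢ p2, p2⊥
    [⅋]  ⊢ (p2 ⅋ p2⊥)
      [Ax]  ⊢ p2, p2⊥

Result: YES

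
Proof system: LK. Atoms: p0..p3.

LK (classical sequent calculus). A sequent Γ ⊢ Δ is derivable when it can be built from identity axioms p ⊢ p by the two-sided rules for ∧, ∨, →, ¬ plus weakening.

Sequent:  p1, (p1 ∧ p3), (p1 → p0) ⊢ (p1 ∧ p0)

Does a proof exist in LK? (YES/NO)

Derivation (root first):
[→L] p1, (p1 ∧ p3), (p1 → p0) ⊢ (p1 ∧ p0)
  [∧L] (p1 ∧ p3) ⊢ p1
    [WL] p1, p3 ⊢ p1
      [Ax] p1 ⊢ p1
  [∧R] p1, p0 ⊢ (p1 ∧ p0)
    [Ax] p1 ⊢ p1
    [Ax] p0 ⊢ p0

Result: YES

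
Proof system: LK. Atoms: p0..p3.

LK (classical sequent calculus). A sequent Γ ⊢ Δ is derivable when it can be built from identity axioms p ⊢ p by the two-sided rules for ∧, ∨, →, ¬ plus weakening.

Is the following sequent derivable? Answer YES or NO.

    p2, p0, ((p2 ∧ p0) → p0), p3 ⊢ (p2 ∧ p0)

Derivation trace:
[WL] p2, p0, ((p2 ∧ p0) → p0), p3 ⊢ (p2 ∧ p0)
  [→L] p2, p0, ((p2 ∧ p0) → p0) ⊢ (p2 ∧ p0)
    [∧R] p2, p0 ⊢ (p2 ∧ p0)
      [Ax] p2 ⊢ p2
      [Ax] p0 ⊢ p0
    [∧R] p2, p0 ⊢ (p2 ∧ p0)
      [Ax] p2 ⊢ p2
      [Ax] p0 ⊢ p0

Result: YES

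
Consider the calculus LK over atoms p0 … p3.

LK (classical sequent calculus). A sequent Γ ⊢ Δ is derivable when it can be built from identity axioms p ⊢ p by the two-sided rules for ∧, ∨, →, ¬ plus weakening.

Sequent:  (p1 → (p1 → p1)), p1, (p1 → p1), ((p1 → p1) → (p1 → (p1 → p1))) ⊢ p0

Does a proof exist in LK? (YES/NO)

Enumerate valuations to refute Γ ⊢ Δ:
  v=0000: Γ:[(p1 → (p1 → p1))=T, p1=F, (p1 → p1)=T, ((p1 → p1) → (p1 → (p1 → p1)))=T] Δ:[p0=F] refutes=False
  v=0001: Γ:[(p1 → (p1 → p1))=T, p1=F, (p1 → p1)=T, ((p1 → p1) → (p1 → (p1 → p1)))=T] Δ:[p0=F] refutes=False
  v=0010: Γ:[(p1 → (p1 → p1))=T, p1=F, (p1 → p1)=T, ((p1 → p1) → (p1 → (p1 → p1)))=T] Δ:[p0=F] refutes=False
  v=0011: Γ:[(p1 → (p1 → p1))=T, p1=F, (p1 → p1)=T, ((p1 → p1) → (p1 → (p1 → p1)))=T] Δ:[p0=F] refutes=False
  v=0100: Γ:[(p1 → (p1 → p1))=T, p1=T, (p1 → p1)=T, ((p1 → p1) → (p1 → (p1 → p1)))=T] Δ:[p0=F] refutes=True  ← countermodel

Result: NO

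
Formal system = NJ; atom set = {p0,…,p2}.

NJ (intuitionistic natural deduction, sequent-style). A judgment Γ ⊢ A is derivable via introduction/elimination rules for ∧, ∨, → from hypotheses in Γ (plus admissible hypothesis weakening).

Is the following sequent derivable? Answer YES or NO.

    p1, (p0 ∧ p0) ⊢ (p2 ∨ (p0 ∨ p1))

Derivation trace:
[Wk] p1, (p0 ∧ p0) ⊢ (p2 ∨ (p0 ∨ p1))
  [∨I₂] p1 ⊢ (p2 ∨ (p0 ∨ p1))
    [∨I₂] p1 ⊢ (p0 ∨ p1)
      [Ax] p1 ⊢ p1

Result: YES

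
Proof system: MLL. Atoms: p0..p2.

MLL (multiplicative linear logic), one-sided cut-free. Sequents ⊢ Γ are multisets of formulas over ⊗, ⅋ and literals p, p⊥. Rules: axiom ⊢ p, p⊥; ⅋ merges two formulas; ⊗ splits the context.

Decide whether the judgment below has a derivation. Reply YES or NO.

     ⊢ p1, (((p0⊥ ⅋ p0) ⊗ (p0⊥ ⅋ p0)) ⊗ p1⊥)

Proof tree:
[⊗]  ⊢ p1, (((p0⊥ ⅋ p0) ⊗ (p0⊥ ⅋ p0)) ⊗ p1⊥)
  [⊗]  ⊢ ((p0⊥ ⅋ p0) ⊗ (p0⊥ ⅋ p0))
    [⅋]  ⊢ (p0⊥ ⅋ p0)
      [Ax]  ⊢ p0, p0⊥
    [⅋]  ⊢ (p0⊥ ⅋ p0)
      [Ax]  ⊢ p0, p0⊥
  [Ax]  ⊢ p1, p1⊥

Result: YES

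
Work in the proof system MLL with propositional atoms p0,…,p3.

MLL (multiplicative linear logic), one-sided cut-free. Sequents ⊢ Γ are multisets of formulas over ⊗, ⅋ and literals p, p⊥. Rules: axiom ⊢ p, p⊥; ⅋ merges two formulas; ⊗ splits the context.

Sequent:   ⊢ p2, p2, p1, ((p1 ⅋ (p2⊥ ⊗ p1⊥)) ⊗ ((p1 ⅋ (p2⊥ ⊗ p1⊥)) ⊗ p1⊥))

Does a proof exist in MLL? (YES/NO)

Derivation (root first):
[⊗]  ⊢ p2, p2, p1, ((p1 ⅋ (p2⊥ ⊗ p1⊥)) ⊗ ((p1 ⅋ (p2⊥ ⊗ p1⊥)) ⊗ p1⊥))
  [⅋]  ⊢ p2, (p1 ⅋ (p2⊥ ⊗ p1⊥))
    [⊗]  ⊢ p2, p1, (p2⊥ ⊗ p1⊥)
      [Ax]  ⊢ p2, p2⊥
      [Ax]  ⊢ p1, p1⊥
  [⊗]  ⊢ p2, p1, ((p1 ⅋ (p2⊥ ⊗ p1⊥)) ⊗ p1⊥)
    [⅋]  ⊢ p2, (p1 ⅋ (p2⊥ ⊗ p1⊥))
      [⊗]  ⊢ p2, p1, (p2⊥ ⊗ p1⊥)
        [Ax]  ⊢ p2, p2⊥
        [Ax]  ⊢ p1, p1⊥
    [Ax]  ⊢ p1, p1⊥

Result: YES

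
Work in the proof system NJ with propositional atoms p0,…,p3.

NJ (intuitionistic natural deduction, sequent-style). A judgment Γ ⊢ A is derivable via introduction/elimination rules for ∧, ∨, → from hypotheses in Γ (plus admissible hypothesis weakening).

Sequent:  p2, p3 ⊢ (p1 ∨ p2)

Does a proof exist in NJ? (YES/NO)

Derivation trace:
[Wk] p2, p3 ⊢ (p1 ∨ p2)
  [∨I₂] p2 ⊢ (p1 ∨ p2)
    [Ax] p2 ⊢ p2

Result: YES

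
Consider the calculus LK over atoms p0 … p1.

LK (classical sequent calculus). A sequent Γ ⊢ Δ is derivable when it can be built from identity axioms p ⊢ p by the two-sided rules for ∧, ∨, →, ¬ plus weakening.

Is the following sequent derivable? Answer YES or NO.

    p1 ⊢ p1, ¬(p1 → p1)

Derivation trace:
[¬R] p1 ⊢ p1, ¬(p1 → p1)
  [→L] p1, (p1 → p1) ⊢ p1
    [Ax] p1 ⊢ p1
    [Ax] p1 ⊢ p1

Result: YES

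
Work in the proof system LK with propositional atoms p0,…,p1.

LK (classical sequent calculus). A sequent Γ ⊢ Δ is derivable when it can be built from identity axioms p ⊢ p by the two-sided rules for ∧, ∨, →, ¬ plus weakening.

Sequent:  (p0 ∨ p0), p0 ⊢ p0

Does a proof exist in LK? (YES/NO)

Derivation trace:
[WL] (p0 ∨ p0), p0 ⊢ p0
  [∨L] (p0 ∨ p0) ⊢ p0
    [WR] p0 ⊢ p0, p0
      [Ax] p0 ⊢ p0
    [Ax] p0 ⊢ p0

Result: YES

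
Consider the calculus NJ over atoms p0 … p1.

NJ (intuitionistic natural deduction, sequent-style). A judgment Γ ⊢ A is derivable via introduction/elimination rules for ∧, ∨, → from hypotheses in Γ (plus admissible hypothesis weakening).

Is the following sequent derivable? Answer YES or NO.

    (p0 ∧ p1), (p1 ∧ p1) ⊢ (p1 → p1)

Derivation trace:
[→I] (p0 ∧ p1), (p1 ∧ p1) ⊢ (p1 → p1)
  [Wk] p1, (p0 ∧ p1), (p1 ∧ p1) ⊢ p1
    [Wk] p1, (p0 ∧ p1) ⊢ p1
      [Ax] p1 ⊢ p1

Result: YES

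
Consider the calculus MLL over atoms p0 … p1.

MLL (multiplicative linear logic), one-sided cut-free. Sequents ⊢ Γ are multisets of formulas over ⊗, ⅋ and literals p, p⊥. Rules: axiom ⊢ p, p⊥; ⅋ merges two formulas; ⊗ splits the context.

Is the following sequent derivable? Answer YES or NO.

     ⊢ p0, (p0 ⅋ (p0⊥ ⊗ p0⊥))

Proof tree:
[⅋]  ⊢ p0, (p0 ⅋ (p0⊥ ⊗ p0⊥))
  [⊗]  ⊢ p0, p0, (p0⊥ ⊗ p0⊥)
    [Ax]  ⊢ p0, p0⊥
    [Ax]  ⊢ p0, p0⊥

Result: YES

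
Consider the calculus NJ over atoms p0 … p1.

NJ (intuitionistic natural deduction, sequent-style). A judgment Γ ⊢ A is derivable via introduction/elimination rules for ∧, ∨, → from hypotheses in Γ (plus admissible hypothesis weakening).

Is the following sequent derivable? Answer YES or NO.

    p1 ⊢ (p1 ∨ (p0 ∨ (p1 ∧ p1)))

Derivation trace:
[∨I₂] p1 ⊢ (p1 ∨ (p0 ∨ (p1 ∧ p1)))
  [∨I₂] p1 ⊢ (p0 ∨ (p1 ∧ p1))
    [∧I] p1 ⊢ (p1 ∧ p1)
      [Ax] p1 ⊢ p1
      [Ax] p1 ⊢ p1

Result: YES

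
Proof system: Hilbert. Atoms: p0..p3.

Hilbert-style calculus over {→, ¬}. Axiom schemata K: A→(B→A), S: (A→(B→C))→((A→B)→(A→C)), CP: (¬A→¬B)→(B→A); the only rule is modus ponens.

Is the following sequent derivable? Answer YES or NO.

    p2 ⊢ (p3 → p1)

Search for a countermodel by truth-table:
  v=0000: Γ:[p2=F] Δ:[(p3 → p1)=T] refutes=False
  v=0001: Γ:[p2=F] Δ:[(p3 → p1)=F] refutes=False
  v=0010: Γ:[p2=T] Δ:[(p3 → p1)=T] refutes=False
  v=0011: Γ:[p2=T] Δ:[(p3 → p1)=F] refutes=True  ← countermodel

Result: NO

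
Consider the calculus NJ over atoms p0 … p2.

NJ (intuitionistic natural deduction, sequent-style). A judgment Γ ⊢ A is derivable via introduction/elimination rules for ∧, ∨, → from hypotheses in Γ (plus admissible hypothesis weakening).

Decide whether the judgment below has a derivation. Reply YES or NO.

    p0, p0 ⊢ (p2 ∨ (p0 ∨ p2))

Proof tree:
[Wk] p0, p0 ⊢ (p2 ∨ (p0 ∨ p2))
  [∨I₂] p0 ⊢ (p2 ∨ (p0 ∨ p2))
    [∨I₁] p0 ⊢ (p0 ∨ p2)
      [Ax] p0 ⊢ p0

Result: YES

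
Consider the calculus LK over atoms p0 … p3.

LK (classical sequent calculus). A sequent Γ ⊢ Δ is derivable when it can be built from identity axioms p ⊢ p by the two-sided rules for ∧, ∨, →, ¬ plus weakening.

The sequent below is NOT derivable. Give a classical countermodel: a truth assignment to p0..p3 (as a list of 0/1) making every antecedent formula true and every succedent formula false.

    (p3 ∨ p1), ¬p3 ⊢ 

Search for a countermodel by truth-table:
  v=0000: Γ:[(p3 ∨ p1)=F, ¬p3=T] Δ:[] refutes=False
  v=0001: Γ:[(p3 ∨ p1)=T, ¬p3=F] Δ:[] refutes=False
  v=0010: Γ:[(p3 ∨ p1)=F, ¬p3=T] Δ:[] refutes=False
  v=0011: Γ:[(p3 ∨ p1)=T, ¬p3=F] Δ:[] refutes=False
  v=0100: Γ:[(p3 ∨ p1)=T, ¬p3=T] Δ:[] refutes=True  ← countermodel

Result: [0, 1, 0, 0]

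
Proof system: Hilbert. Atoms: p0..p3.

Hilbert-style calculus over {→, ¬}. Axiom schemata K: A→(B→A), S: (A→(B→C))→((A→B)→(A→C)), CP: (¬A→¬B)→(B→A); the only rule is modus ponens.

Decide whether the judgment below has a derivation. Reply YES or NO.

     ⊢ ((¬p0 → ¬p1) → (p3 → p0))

Search for a countermodel by truth-table:
  v=0000: Γ:[] Δ:[((¬p0 → ¬p1) → (p3 → p0))=T] refutes=False
  v=0001: Γ:[] Δ:[((¬p0 → ¬p1) → (p3 → p0))=F] refutes=True  ← countermodel

Result: NO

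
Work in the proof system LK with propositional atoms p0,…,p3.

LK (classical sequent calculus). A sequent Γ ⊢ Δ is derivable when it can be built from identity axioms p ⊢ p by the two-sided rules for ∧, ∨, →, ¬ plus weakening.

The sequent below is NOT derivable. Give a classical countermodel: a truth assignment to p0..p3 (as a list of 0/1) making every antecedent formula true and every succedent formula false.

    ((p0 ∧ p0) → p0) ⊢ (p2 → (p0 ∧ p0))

Truth-table refutation:
  v=0000: Γ:[((p0 ∧ p0) → p0)=T] Δ:[(p2 → (p0 ∧ p0))=T] refutes=False
  v=0001: Γ:[((p0 ∧ p0) → p0)=T] Δ:[(p2 → (p0 ∧ p0))=T] refutes=False
  v=0010: Γ:[((p0 ∧ p0) → p0)=T] Δ:[(p2 → (p0 ∧ p0))=F] refutes=True  ← countermodel

Result: [0, 0, 1, 0]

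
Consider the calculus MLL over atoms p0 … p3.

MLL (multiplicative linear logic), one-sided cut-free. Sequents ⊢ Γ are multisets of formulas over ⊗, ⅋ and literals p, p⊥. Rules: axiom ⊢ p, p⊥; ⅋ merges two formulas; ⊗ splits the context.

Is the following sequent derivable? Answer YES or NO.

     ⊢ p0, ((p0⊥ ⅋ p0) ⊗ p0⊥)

Derivation (root first):
[⊗]  ⊢ p0, ((p0⊥ ⅋ p0) ⊗ p0⊥)
  [⅋]  ⊢ (p0⊥ ⅋ p0)
    [Ax]  ⊢ p0, p0⊥
  [Ax]  ⊢ p0, p0⊥

Result: YES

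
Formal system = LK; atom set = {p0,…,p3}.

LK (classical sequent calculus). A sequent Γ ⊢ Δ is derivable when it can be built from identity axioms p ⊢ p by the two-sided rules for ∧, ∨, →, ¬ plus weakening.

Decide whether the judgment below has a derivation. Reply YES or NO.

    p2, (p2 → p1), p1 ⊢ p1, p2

Proof tree:
[WL] p2, (p2 → p1), p1 ⊢ p1, p2
  [WR] p2, (p2 → p1) ⊢ p1, p2
    [→L] p2, (p2 → p1) ⊢ p1
      [Ax] p2 ⊢ p2
      [Ax] p1 ⊢ p1

Result: YES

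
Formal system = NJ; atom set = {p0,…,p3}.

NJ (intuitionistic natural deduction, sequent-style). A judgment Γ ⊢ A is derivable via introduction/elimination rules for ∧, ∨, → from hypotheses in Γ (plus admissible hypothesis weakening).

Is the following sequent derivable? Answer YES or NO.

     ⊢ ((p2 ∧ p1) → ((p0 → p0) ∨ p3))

Derivation trace:
[→I]  ⊢ ((p2 ∧ p1) → ((p0 → p0) ∨ p3))
  [Wk] (p2 ∧ p1) ⊢ ((p0 → p0) ∨ p3)
    [∨I₁]  ⊢ ((p0 → p0) ∨ p3)
      [→I]  ⊢ (p0 → p0)
        [Ax] p0 ⊢ p0

Result: YES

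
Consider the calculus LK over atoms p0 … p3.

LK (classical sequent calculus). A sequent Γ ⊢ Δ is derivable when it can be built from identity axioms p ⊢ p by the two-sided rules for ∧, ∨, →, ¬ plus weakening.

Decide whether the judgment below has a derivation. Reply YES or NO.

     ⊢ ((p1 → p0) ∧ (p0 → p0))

Enumerate valuations to refute Γ ⊢ Δ:
  v=0000: Γ:[] Δ:[((p1 → p0) ∧ (p0 → p0))=T] refutes=False
  v=0001: Γ:[] Δ:[((p1 → p0) ∧ (p0 → p0))=T] refutes=False
  v=0010: Γ:[] Δ:[((p1 → p0) ∧ (p0 → p0))=T] refutes=False
  v=0011: Γ:[] Δ:[((p1 → p0) ∧ (p0 → p0))=T] refutes=False
  v=0100: Γ:[] Δ:[((p1 → p0) ∧ (p0 → p0))=F] refutes=True  ← countermodel

Result: NO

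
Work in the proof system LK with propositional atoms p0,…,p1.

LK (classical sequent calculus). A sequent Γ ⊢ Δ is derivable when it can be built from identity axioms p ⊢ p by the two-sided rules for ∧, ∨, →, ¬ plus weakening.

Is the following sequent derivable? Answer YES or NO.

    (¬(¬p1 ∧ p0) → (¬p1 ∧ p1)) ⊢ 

Truth-table refutation:
  v=00: Γ:[(¬(¬p1 ∧ p0) → (¬p1 ∧ p1))=F] Δ:[] refutes=False
  v=01: Γ:[(¬(¬p1 ∧ p0) → (¬p1 ∧ p1))=F] Δ:[] refutes=False
  v=10: Γ:[(¬(¬p1 ∧ p0) → (¬p1 ∧ p1))=T] Δ:[] refutes=True  ← countermodel

Result: NO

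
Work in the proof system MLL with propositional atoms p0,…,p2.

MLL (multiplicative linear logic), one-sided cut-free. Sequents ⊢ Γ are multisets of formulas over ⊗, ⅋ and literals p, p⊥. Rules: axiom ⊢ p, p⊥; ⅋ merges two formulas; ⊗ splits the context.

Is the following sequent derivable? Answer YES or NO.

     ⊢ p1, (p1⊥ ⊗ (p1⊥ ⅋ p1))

Proof tree:
[⊗]  ⊢ p1, (p1⊥ ⊗ (p1⊥ ⅋ p1))
  [Ax]  ⊢ p1, p1⊥
  [⅋]  ⊢ (p1⊥ ⅋ p1)
    [Ax]  ⊢ p1, p1⊥

Result: YES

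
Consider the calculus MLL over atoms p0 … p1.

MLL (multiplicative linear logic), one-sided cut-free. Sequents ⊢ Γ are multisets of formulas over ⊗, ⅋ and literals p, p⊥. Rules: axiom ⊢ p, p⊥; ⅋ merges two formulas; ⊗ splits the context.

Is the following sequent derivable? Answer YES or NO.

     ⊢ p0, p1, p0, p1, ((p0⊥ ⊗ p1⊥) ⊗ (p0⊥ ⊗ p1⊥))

Derivation (root first):
[⊗]  ⊢ p0, p1, p0, p1, ((p0⊥ ⊗ p1⊥) ⊗ (p0⊥ ⊗ p1⊥))
  [⊗]  ⊢ p0, p1, (p0⊥ ⊗ p1⊥)
    [Ax]  ⊢ p0, p0⊥
    [Ax]  ⊢ p1, p1⊥
  [⊗]  ⊢ p0, p1, (p0⊥ ⊗ p1⊥)
    [Ax]  ⊢ p0, p0⊥
    [Ax]  ⊢ p1, p1⊥

Result: YES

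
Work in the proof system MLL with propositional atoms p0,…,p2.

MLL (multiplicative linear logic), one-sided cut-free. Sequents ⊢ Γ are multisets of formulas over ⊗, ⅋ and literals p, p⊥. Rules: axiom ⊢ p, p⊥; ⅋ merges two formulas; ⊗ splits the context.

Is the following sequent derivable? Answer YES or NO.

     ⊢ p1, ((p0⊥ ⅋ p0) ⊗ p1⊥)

Derivation (root first):
[⊗]  ⊢ p1, ((p0⊥ ⅋ p0) ⊗ p1⊥)
  [⅋]  ⊢ (p0⊥ ⅋ p0)
    [Ax]  ⊢ p0, p0⊥
  [Ax]  ⊢ p1, p1⊥

Result: YES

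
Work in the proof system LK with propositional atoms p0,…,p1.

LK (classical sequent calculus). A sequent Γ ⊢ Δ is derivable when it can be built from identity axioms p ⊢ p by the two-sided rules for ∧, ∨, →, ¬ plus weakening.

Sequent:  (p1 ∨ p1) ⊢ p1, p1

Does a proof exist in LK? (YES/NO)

Derivation trace:
[WR] (p1 ∨ p1) ⊢ p1, p1
  [∨L] (p1 ∨ p1) ⊢ p1
    [Ax] p1 ⊢ p1
    [Ax] p1 ⊢ p1

Result: YES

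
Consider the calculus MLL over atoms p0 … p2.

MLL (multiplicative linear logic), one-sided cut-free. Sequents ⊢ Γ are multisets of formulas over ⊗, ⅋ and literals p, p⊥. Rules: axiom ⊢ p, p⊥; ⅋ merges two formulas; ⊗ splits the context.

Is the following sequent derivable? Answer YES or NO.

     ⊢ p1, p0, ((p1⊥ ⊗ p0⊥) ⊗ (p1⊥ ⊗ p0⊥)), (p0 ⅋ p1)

Proof tree:
[⅋]  ⊢ p1, p0, ((p1⊥ ⊗ p0⊥) ⊗ (p1⊥ ⊗ p0⊥)), (p0 ⅋ p1)
  [⊗]  ⊢ p1, p0, p1, p0, ((p1⊥ ⊗ p0⊥) ⊗ (p1⊥ ⊗ p0⊥))
    [⊗]  ⊢ p1, p0, (p1⊥ ⊗ p0⊥)
      [Ax]  ⊢ p1, p1⊥
      [Ax]  ⊢ p0, p0⊥
    [⊗]  ⊢ p1, p0, (p1⊥ ⊗ p0⊥)
      [Ax]  ⊢ p1, p1⊥
      [Ax]  ⊢ p0, p0⊥

Result: YES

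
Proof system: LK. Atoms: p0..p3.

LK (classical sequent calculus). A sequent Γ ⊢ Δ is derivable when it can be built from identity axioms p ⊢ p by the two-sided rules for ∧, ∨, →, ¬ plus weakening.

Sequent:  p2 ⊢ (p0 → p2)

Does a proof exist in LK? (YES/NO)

Proof tree:
[→R] p2 ⊢ (p0 → p2)
  [WL] p2, p0 ⊢ p2
    [Ax] p2 ⊢ p2

Result: YES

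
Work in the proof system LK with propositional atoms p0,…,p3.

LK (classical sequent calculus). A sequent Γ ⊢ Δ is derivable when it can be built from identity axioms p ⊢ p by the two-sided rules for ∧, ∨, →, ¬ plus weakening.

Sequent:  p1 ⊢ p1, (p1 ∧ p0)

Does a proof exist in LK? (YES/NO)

Proof tree:
[∧R] p1 ⊢ p1, (p1 ∧ p0)
  [Ax] p1 ⊢ p1
  [WR] p1 ⊢ p1, p1, p0
    [WR] p1 ⊢ p1, p1
      [Ax] p1 ⊢ p1

Result: YES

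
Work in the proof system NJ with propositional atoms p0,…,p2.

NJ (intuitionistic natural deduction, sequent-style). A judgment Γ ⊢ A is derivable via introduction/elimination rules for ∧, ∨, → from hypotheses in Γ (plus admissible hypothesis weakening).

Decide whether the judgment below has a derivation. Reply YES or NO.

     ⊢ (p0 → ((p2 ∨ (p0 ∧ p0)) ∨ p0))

Proof tree:
[→I]  ⊢ (p0 → ((p2 ∨ (p0 ∧ p0)) ∨ p0))
  [∨I₁] p0 ⊢ ((p2 ∨ (p0 ∧ p0)) ∨ p0)
    [∨I₂] p0 ⊢ (p2 ∨ (p0 ∧ p0))
      [∧I] p0 ⊢ (p0 ∧ p0)
        [Ax] p0 ⊢ p0
        [Ax] p0 ⊢ p0

Result: YES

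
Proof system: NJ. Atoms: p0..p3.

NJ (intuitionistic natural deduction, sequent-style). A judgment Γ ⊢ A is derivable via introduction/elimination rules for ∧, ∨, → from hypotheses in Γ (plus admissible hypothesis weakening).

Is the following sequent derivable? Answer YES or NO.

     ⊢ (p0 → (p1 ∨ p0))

Derivation trace:
[→I]  ⊢ (p0 → (p1 ∨ p0))
  [∨I₂] p0 ⊢ (p1 ∨ p0)
    [Ax] p0 ⊢ p0

Result: YES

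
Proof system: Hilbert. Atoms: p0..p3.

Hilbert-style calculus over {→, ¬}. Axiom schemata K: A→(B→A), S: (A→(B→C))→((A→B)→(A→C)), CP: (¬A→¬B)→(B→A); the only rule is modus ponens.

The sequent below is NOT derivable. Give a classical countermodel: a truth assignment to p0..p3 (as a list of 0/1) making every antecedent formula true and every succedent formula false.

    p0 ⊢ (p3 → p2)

Search for a countermodel by truth-table:
  v=0000: Γ:[p0=F] Δ:[(p3 → p2)=T] refutes=False
  v=0001: Γ:[p0=F] Δ:[(p3 → p2)=F] refutes=False
  v=0010: Γ:[p0=F] Δ:[(p3 → p2)=T] refutes=False
  v=0011: Γ:[p0=F] Δ:[(p3 → p2)=T] refutes=False
  v=0100: Γ:[p0=F] Δ:[(p3 → p2)=T] refutes=False
  v=0101: Γ:[p0=F] Δ:[(p3 → p2)=F] refutes=False
  v=0110: Γ:[p0=F] Δ:[(p3 → p2)=T] refutes=False
  v=0111: Γ:[p0=F] Δ:[(p3 → p2)=T] refutes=False
  v=1000: Γ:[p0=T] Δ:[(p3 → p2)=T] refutes=False
  v=1001: Γ:[p0=T] Δ:[(p3 → p2)=F] refutes=True  ← countermodel

Result: [1, 0, 0, 1]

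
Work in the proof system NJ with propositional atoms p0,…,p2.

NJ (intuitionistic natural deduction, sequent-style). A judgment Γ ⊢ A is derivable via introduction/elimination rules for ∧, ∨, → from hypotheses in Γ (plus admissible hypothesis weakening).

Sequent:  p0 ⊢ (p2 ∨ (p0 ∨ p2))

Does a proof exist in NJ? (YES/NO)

Proof tree:
[∨I₂] p0 ⊢ (p2 ∨ (p0 ∨ p2))
  [∨I₁] p0 ⊢ (p0 ∨ p2)
    [→E] p0 ⊢ p0
      [→I]  ⊢ (p0 → p0)
        [Ax] p0 ⊢ p0
      [Ax] p0 ⊢ p0

Result: YES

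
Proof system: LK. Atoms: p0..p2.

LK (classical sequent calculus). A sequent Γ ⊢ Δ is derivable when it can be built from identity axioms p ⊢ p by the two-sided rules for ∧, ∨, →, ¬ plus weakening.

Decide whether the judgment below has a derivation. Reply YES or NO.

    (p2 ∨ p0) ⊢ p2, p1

Search for a countermodel by truth-table:
  v=000: Γ:[(p2 ∨ p0)=F] Δ:[p2=F, p1=F] refutes=False
  v=001: Γ:[(p2 ∨ p0)=T] Δ:[p2=T, p1=F] refutes=False
  v=010: Γ:[(p2 ∨ p0)=F] Δ:[p2=F, p1=T] refutes=False
  v=011: Γ:[(p2 ∨ p0)=T] Δ:[p2=T, p1=T] refutes=False
  v=100: Γ:[(p2 ∨ p0)=T] Δ:[p2=F, p1=F] refutes=True  ← countermodel

Result: NO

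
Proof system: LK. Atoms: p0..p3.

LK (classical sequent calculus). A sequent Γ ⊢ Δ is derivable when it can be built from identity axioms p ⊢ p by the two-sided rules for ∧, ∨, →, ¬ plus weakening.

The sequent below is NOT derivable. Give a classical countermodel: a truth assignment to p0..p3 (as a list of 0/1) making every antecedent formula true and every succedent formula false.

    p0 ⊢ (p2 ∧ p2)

Truth-table refutation:
  v=0000: Γ:[p0=F] Δ:[(p2 ∧ p2)=F] refutes=False
  v=0001: Γ:[p0=F] Δ:[(p2 ∧ p2)=F] refutes=False
  v=0010: Γ:[p0=F] Δ:[(p2 ∧ p2)=T] refutes=False
  v=0011: Γ:[p0=F] Δ:[(p2 ∧ p2)=T] refutes=False
  v=0100: Γ:[p0=F] Δ:[(p2 ∧ p2)=F] refutes=False
  v=0101: Γ:[p0=F] Δ:[(p2 ∧ p2)=F] refutes=False
  v=0110: Γ:[p0=F] Δ:[(p2 ∧ p2)=T] refutes=False
  v=0111: Γ:[p0=F] Δ:[(p2 ∧ p2)=T] refutes=False
  v=1000: Γ:[p0=T] Δ:[(p2 ∧ p2)=F] refutes=True  ← countermodel

Result: [1, 0, 0, 0]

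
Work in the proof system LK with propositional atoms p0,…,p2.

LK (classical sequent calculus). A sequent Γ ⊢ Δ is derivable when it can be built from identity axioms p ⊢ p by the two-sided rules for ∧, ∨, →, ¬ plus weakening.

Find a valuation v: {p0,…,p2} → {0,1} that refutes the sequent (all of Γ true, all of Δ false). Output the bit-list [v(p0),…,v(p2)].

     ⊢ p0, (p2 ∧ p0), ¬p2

Search for a countermodel by truth-table:
  v=000: Γ:[] Δ:[p0=F, (p2 ∧ p0)=F, ¬p2=T] refutes=False
  v=001: Γ:[] Δ:[p0=F, (p2 ∧ p0)=F, ¬p2=F] refutes=True  ← countermodel

Result: [0, 0, 1]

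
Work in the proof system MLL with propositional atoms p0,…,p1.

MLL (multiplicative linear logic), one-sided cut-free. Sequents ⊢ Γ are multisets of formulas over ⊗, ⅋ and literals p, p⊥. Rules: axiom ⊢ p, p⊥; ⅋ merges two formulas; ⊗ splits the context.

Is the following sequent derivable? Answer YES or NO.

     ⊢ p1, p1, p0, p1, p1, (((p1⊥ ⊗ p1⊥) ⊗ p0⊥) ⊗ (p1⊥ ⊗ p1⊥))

Proof tree:
[⊗]  ⊢ p1, p1, p0, p1, p1, (((p1⊥ ⊗ p1⊥) ⊗ p0⊥) ⊗ (p1⊥ ⊗ p1⊥))
  [⊗]  ⊢ p1, p1, p0, ((p1⊥ ⊗ p1⊥) ⊗ p0⊥)
    [⊗]  ⊢ p1, p1, (p1⊥ ⊗ p1⊥)
      [Ax]  ⊢ p1, p1⊥
      [Ax]  ⊢ p1, p1⊥
    [Ax]  ⊢ p0, p0⊥
  [⊗]  ⊢ p1, p1, (p1⊥ ⊗ p1⊥)
    [Ax]  ⊢ p1, p1⊥
    [Ax]  ⊢ p1, p1⊥

Result: YES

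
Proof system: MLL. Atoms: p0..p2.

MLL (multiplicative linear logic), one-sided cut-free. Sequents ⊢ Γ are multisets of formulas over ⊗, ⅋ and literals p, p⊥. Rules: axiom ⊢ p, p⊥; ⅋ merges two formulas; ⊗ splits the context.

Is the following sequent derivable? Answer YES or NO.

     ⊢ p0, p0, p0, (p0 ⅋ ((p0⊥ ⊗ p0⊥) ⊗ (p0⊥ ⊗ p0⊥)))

Derivation (root first):
[⅋]  ⊢ p0, p0, p0, (p0 ⅋ ((p0⊥ ⊗ p0⊥) ⊗ (p0⊥ ⊗ p0⊥)))
  [⊗]  ⊢ p0, p0, p0, p0, ((p0⊥ ⊗ p0⊥) ⊗ (p0⊥ ⊗ p0⊥))
    [⊗]  ⊢ p0, p0, (p0⊥ ⊗ p0⊥)
      [Ax]  ⊢ p0, p0⊥
      [Ax]  ⊢ p0, p0⊥
    [⊗]  ⊢ p0, p0, (p0⊥ ⊗ p0⊥)
      [Ax]  ⊢ p0, p0⊥
      [Ax]  ⊢ p0, p0⊥

Result: YES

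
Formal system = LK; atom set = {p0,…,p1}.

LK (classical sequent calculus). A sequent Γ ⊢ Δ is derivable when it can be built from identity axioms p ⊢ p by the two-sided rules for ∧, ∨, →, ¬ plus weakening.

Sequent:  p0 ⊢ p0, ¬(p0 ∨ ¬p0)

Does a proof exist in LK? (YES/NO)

Derivation (root first):
[¬R] p0 ⊢ p0, ¬(p0 ∨ ¬p0)
  [∨L] p0, (p0 ∨ ¬p0) ⊢ p0
    [Ax] p0 ⊢ p0
    [¬L] p0, ¬p0 ⊢ 
      [Ax] p0 ⊢ p0

Result: YES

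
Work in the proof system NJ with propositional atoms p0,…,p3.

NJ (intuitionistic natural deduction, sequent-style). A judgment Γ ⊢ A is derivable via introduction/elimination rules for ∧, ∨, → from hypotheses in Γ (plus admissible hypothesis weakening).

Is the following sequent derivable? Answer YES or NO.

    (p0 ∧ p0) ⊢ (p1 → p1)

Proof tree:
[→I] (p0 ∧ p0) ⊢ (p1 → p1)
  [Wk] p1, (p0 ∧ p0) ⊢ p1
    [Ax] p1 ⊢ p1

Result: YES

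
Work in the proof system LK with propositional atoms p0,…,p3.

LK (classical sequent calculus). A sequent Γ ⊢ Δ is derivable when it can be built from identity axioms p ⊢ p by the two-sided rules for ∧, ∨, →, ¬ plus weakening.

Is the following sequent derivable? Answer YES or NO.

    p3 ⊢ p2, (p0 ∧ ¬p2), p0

Search for a countermodel by truth-table:
  v=0000: Γ:[p3=F] Δ:[p2=F, (p0 ∧ ¬p2)=F, p0=F] refutes=False
  v=0001: Γ:[p3=T] Δ:[p2=F, (p0 ∧ ¬p2)=F, p0=F] refutes=True  ← countermodel

Result: NO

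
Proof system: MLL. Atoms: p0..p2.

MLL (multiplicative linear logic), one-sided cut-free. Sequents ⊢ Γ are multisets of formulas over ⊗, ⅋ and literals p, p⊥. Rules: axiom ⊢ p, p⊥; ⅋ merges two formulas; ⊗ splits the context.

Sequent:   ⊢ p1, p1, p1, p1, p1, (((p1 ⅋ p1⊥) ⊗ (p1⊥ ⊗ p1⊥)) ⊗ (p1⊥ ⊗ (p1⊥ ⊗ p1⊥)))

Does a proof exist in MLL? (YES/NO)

Derivation (root first):
[⊗]  ⊢ p1, p1, p1, p1, p1, (((p1 ⅋ p1⊥) ⊗ (p1⊥ ⊗ p1⊥)) ⊗ (p1⊥ ⊗ (p1⊥ ⊗ p1⊥)))
  [⊗]  ⊢ p1, p1, ((p1 ⅋ p1⊥) ⊗ (p1⊥ ⊗ p1⊥))
    [⅋]  ⊢ (p1 ⅋ p1⊥)
      [Ax]  ⊢ p1, p1⊥
    [⊗]  ⊢ p1, p1, (p1⊥ ⊗ p1⊥)
      [Ax]  ⊢ p1, p1⊥
      [Ax]  ⊢ p1, p1⊥
  [⊗]  ⊢ p1, p1, p1, (p1⊥ ⊗ (p1⊥ ⊗ p1⊥))
    [Ax]  ⊢ p1, p1⊥
    [⊗]  ⊢ p1, p1, (p1⊥ ⊗ p1⊥)
      [Ax]  ⊢ p1, p1⊥
      [Ax]  ⊢ p1, p1⊥

Result: YES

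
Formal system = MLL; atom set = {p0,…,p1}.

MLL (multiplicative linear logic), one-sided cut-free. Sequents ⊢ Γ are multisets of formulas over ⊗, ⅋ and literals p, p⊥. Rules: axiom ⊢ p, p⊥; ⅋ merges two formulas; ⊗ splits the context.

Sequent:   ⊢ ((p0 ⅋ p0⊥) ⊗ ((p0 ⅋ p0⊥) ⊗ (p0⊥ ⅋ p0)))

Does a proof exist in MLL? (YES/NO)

Derivation (root first):
[⊗]  ⊢ ((p0 ⅋ p0⊥) ⊗ ((p0 ⅋ p0⊥) ⊗ (p0⊥ ⅋ p0)))
  [⅋]  ⊢ (p0 ⅋ p0⊥)
    [Ax]  ⊢ p0, p0⊥
  [⊗]  ⊢ ((p0 ⅋ p0⊥) ⊗ (p0⊥ ⅋ p0))
    [⅋]  ⊢ (p0 ⅋ p0⊥)
      [Ax]  ⊢ p0, p0⊥
    [⅋]  ⊢ (p0⊥ ⅋ p0)
      [Ax]  ⊢ p0, p0⊥

Result: YES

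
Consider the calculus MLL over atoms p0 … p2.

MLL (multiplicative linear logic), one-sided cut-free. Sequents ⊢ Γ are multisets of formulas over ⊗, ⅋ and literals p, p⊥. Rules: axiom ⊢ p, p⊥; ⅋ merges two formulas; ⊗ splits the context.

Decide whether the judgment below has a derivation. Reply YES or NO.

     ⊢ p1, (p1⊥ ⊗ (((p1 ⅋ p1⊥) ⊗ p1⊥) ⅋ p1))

Derivation trace:
[⊗]  ⊢ p1, (p1⊥ ⊗ (((p1 ⅋ p1⊥) ⊗ p1⊥) ⅋ p1))
  [Ax]  ⊢ p1, p1⊥
  [⅋]  ⊢ (((p1 ⅋ p1⊥) ⊗ p1⊥) ⅋ p1)
    [⊗]  ⊢ p1, ((p1 ⅋ p1⊥) ⊗ p1⊥)
      [⅋]  ⊢ (p1 ⅋ p1⊥)
        [Ax]  ⊢ p1, p1⊥
      [Ax]  ⊢ p1, p1⊥

Result: YES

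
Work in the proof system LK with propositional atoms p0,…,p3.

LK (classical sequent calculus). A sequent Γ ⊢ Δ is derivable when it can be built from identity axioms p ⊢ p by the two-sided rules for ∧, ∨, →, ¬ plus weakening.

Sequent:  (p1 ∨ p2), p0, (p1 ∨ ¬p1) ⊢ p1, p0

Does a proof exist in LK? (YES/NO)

Derivation (root first):
[∨L] (p1 ∨ p2), p0, (p1 ∨ ¬p1) ⊢ p1, p0
  [Ax] p1 ⊢ p1
  [¬L] p0, (p1 ∨ p2), ¬p1 ⊢ p0
    [∨L] p0, (p1 ∨ p2) ⊢ p1, p0
      [Ax] p1 ⊢ p1
      [WL] p0, p2 ⊢ p0
        [Ax] p0 ⊢ p0

Result: YES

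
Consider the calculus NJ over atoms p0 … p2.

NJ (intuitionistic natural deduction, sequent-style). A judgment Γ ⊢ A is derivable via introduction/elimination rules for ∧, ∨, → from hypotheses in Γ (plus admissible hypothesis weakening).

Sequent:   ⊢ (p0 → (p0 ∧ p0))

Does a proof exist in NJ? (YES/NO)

Derivation trace:
[→I]  ⊢ (p0 → (p0 ∧ p0))
  [∧I] p0 ⊢ (p0 ∧ p0)
    [Ax] p0 ⊢ p0
    [Ax] p0 ⊢ p0

Result: YES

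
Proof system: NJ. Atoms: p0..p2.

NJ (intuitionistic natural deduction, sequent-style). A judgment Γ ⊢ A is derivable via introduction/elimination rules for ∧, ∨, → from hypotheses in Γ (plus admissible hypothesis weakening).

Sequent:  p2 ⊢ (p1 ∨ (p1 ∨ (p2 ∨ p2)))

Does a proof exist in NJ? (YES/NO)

Derivation trace:
[∨I₂] p2 ⊢ (p1 ∨ (p1 ∨ (p2 ∨ p2)))
  [∨I₂] p2 ⊢ (p1 ∨ (p2 ∨ p2))
    [∨I₂] p2 ⊢ (p2 ∨ p2)
      [Ax] p2 ⊢ p2

Result: YES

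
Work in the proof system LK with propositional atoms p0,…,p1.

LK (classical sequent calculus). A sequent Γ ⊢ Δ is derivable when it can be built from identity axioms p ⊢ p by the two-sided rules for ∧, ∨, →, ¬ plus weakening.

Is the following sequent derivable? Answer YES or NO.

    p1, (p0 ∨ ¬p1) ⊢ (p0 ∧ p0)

Proof tree:
[∧R] p1, (p0 ∨ ¬p1) ⊢ (p0 ∧ p0)
  [∨L] p1, (p0 ∨ ¬p1) ⊢ p0
    [Ax] p0 ⊢ p0
    [¬L] p1, ¬p1 ⊢ 
      [Ax] p1 ⊢ p1
  [∨L] p1, (p0 ∨ ¬p1) ⊢ p0
    [Ax] p0 ⊢ p0
    [¬L] p1, ¬p1 ⊢ 
      [Ax] p1 ⊢ p1

Result: YES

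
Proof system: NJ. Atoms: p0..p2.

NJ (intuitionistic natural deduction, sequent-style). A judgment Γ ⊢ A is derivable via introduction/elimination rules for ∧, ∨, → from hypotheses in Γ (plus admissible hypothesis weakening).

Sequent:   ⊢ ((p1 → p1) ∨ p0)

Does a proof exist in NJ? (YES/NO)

Derivation trace:
[∨I₁]  ⊢ ((p1 → p1) ∨ p0)
  [→I]  ⊢ (p1 → p1)
    [Ax] p1 ⊢ p1

Result: YES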